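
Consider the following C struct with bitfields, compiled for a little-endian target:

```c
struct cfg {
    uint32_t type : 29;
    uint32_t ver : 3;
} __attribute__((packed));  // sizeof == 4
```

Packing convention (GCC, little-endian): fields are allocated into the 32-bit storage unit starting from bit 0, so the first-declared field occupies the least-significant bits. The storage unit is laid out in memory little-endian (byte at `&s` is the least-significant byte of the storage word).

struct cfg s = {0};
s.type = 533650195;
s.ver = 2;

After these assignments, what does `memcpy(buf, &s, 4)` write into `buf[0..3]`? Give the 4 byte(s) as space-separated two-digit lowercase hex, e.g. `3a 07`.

13 db ce 5f

type:29 = 533650195 → 0x1fcedb13 << 0 → word 0x1fcedb13
ver:3 = 2 → 0x2 << 29 → word 0x5fcedb13
word = 0x5fcedb13 → little-endian bytes:
  [0]=0x13  [1]=0xdb  [2]=0xce  [3]=0x5f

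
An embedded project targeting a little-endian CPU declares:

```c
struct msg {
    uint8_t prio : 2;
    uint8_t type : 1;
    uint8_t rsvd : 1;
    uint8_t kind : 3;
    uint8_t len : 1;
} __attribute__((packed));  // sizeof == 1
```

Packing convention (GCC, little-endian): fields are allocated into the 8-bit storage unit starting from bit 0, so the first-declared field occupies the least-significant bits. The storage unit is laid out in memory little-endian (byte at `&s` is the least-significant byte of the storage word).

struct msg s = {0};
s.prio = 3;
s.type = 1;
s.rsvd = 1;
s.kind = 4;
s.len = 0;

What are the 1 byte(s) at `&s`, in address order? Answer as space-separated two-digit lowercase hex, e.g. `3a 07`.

prio:2 = 3 → 0x3 << 0 → word 0x03
type:1 = 1 → 0x1 << 2 → word 0x07
rsvd:1 = 1 → 0x1 << 3 → word 0x0f
kind:3 = 4 → 0x4 << 4 → word 0x4f
len:1 = 0 → 0x0 << 7 → word 0x4f
word = 0x4f → little-endian bytes:
  [0]=0x4f

4f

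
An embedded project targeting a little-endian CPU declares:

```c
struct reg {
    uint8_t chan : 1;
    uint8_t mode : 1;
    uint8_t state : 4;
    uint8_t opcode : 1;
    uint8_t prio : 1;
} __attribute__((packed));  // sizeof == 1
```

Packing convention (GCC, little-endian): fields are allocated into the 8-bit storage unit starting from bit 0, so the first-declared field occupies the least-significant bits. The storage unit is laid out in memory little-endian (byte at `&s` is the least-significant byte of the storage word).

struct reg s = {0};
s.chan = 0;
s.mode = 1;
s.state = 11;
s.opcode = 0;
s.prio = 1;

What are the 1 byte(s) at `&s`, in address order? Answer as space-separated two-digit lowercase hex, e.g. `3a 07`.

ae

chan (1b) val=0 bits=0x0 at bit 0: 0x00
mode (1b) val=1 bits=0x1 at bit 1: 0x02
state (4b) val=11 bits=0xb at bit 2: 0x2e
opcode (1b) val=0 bits=0x0 at bit 6: 0x2e
prio (1b) val=1 bits=0x1 at bit 7: 0xae
word = 0xae → little-endian bytes:
  [0]=0xae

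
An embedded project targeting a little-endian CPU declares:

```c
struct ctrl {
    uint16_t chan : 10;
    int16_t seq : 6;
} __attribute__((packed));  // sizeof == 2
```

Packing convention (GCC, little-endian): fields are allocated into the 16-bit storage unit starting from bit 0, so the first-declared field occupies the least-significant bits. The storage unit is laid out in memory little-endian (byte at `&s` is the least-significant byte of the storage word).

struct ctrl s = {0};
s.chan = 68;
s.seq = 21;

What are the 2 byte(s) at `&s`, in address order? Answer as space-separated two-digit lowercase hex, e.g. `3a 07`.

chan:10 = 68 → 0x44 << 0 → word 0x0044
seq:6 = 21 → 0x15 << 10 → word 0x5444
word = 0x5444 → little-endian bytes:
  [0]=0x44  [1]=0x54

44 54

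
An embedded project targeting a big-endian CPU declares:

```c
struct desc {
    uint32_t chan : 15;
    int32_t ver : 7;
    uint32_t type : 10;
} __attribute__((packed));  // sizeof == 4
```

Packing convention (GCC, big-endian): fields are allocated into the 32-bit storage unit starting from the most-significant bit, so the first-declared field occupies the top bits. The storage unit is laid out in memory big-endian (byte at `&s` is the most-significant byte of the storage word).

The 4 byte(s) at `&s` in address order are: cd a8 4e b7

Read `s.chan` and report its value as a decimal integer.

26324

[0]=0xcd [1]=0xa8 [2]=0x4e [3]=0xb7 (big-endian) → word 0xcda84eb7
chan:15 @ bit 17 → (0xcda84eb7>>17)&0x7fff = 0x66d4  ←
ver:7 @ bit 10 → (0xcda84eb7>>10)&0x7f = 0x13
type:10 @ bit 0 → (0xcda84eb7>>0)&0x3ff = 0x2b7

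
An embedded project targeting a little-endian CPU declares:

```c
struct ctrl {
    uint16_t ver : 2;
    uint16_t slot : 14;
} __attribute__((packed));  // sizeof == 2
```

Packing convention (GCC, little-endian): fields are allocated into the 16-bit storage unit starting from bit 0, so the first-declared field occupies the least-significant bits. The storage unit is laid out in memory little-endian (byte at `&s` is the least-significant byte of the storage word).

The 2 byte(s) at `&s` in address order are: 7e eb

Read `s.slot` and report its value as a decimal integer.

15071

[0]=0x7e [1]=0xeb (little-endian) → word 0xeb7e
ver [0+:2] = (word>>0) & 0x3 = 2
slot [2+:14] = (word>>2) & 0x3fff = 15071  ←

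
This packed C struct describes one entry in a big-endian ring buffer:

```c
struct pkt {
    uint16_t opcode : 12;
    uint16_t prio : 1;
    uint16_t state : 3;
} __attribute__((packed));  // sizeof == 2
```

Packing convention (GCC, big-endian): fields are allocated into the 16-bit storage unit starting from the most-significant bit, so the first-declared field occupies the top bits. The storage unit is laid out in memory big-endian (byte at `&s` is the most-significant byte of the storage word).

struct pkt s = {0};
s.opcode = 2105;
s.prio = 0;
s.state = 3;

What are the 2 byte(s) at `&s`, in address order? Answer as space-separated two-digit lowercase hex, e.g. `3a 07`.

83 93

opcode (12b) val=2105 bits=0x839 at bit 4: 0x8390
prio (1b) val=0 bits=0x0 at bit 3: 0x8390
state (3b) val=3 bits=0x3 at bit 0: 0x8393
word = 0x8393 → big-endian bytes:
  [0]=0x83  [1]=0x93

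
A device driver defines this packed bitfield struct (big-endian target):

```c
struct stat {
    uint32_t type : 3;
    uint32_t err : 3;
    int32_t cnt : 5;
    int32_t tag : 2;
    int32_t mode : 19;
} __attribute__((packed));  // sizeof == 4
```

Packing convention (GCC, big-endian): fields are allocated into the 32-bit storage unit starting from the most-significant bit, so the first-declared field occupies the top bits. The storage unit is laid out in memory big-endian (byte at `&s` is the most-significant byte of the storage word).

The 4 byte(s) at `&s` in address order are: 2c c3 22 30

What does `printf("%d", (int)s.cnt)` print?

[0]=0x2c [1]=0xc3 [2]=0x22 [3]=0x30 (big-endian) → word 0x2cc32230
type:3 @ bit 29 → (0x2cc32230>>29)&0x7 = 0x1
err:3 @ bit 26 → (0x2cc32230>>26)&0x7 = 0x3
cnt:5 @ bit 21 → (0x2cc32230>>21)&0x1f = 0x6  ←
tag:2 @ bit 19 → (0x2cc32230>>19)&0x3 = 0x0
mode:19 @ bit 0 → (0x2cc32230>>0)&0x7ffff = 0x32230
cnt signed 5b, MSB=0: value = 6

6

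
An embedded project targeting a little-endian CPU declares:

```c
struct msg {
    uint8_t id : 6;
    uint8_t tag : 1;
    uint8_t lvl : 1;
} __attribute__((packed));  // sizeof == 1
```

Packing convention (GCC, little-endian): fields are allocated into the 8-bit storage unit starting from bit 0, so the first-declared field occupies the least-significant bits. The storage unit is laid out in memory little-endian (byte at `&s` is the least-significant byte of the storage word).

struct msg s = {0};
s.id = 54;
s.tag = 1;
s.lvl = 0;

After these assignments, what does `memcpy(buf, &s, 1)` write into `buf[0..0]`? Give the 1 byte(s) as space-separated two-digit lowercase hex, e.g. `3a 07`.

[0+:6] id=54 & 0x3f = 0x36; word=0x36
[6+:1] tag=1 & 0x1 = 0x1; word=0x76
[7+:1] lvl=0 & 0x1 = 0x0; word=0x76
word = 0x76 → little-endian bytes:
  [0]=0x76

76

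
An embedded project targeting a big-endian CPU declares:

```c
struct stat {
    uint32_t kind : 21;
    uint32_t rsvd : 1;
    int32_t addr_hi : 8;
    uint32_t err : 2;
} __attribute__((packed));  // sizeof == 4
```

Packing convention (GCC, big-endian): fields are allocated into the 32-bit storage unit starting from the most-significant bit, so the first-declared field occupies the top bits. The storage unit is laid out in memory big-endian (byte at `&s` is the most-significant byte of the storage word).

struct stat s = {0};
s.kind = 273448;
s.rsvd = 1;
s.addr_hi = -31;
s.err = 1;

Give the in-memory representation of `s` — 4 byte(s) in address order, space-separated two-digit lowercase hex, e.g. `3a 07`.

[11+:21] kind=273448 & 0x1fffff = 0x42c28; word=0x21614000
[10+:1] rsvd=1 & 0x1 = 0x1; word=0x21614400
[2+:8] addr_hi=-31 & 0xff = 0xe1; word=0x21614784
[0+:2] err=1 & 0x3 = 0x1; word=0x21614785
word = 0x21614785 → big-endian bytes:
  [0]=0x21  [1]=0x61  [2]=0x47  [3]=0x85

21 61 47 85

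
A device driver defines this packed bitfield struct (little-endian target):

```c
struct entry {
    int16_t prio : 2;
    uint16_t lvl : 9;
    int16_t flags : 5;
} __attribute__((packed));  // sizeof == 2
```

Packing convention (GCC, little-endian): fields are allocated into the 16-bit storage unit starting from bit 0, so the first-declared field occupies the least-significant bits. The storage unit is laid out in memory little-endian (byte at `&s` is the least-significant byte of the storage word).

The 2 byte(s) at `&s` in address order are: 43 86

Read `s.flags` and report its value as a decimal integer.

[0]=0x43 [1]=0x86 (little-endian) → word 0x8643
prio [0+:2] = (word>>0) & 0x3 = 3
lvl [2+:9] = (word>>2) & 0x1ff = 400
flags [11+:5] = (word>>11) & 0x1f = 16  ←
flags signed 5b, MSB=1: 16 - 32 = -16

-16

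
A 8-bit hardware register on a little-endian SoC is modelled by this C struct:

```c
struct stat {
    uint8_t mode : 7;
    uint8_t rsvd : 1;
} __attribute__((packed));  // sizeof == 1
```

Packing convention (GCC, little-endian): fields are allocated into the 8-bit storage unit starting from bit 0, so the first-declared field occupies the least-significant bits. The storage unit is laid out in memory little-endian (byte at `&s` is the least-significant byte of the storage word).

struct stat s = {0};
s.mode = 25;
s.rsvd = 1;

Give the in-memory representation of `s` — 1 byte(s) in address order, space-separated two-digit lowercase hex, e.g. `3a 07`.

99

[0+:7] mode=25 & 0x7f = 0x19; word=0x19
[7+:1] rsvd=1 & 0x1 = 0x1; word=0x99
word = 0x99 → little-endian bytes:
  [0]=0x99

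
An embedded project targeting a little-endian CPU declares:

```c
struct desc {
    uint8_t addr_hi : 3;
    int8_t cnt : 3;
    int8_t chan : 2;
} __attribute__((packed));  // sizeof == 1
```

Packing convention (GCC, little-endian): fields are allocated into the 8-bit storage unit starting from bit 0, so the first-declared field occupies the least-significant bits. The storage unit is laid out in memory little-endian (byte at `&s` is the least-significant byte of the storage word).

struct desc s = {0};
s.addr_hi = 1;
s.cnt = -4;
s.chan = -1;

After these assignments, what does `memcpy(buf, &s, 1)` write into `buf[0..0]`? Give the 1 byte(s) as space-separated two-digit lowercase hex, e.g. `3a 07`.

addr_hi:3 = 1 → 0x1 << 0 → word 0x01
cnt:3 = -4 → 0x4 << 3 → word 0x21
chan:2 = -1 → 0x3 << 6 → word 0xe1
word = 0xe1 → little-endian bytes:
  [0]=0xe1

e1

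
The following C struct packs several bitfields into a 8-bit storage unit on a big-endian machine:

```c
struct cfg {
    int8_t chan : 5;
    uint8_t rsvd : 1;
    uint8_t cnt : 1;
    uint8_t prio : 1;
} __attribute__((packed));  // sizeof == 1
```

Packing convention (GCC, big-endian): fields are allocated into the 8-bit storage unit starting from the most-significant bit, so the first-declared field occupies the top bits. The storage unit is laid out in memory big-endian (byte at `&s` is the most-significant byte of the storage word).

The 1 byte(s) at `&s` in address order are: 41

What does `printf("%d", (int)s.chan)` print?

8

[0]=0x41 (big-endian) → word 0x41
chan [3+:5] = (word>>3) & 0x1f = 8  ←
rsvd [2+:1] = (word>>2) & 0x1 = 0
cnt [1+:1] = (word>>1) & 0x1 = 0
prio [0+:1] = (word>>0) & 0x1 = 1
chan signed 5b, MSB=0: value = 8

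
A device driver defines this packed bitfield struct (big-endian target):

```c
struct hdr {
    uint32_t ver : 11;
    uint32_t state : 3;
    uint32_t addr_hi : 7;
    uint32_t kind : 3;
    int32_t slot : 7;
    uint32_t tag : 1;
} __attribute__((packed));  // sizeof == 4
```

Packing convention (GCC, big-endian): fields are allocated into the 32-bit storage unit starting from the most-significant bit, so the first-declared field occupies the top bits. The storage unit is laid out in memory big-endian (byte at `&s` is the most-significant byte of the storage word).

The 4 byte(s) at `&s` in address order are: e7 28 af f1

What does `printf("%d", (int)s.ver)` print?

1849

[0]=0xe7 [1]=0x28 [2]=0xaf [3]=0xf1 (big-endian) → word 0xe728aff1
ver [21+:11] = (word>>21) & 0x7ff = 1849  ←
state [18+:3] = (word>>18) & 0x7 = 2
addr_hi [11+:7] = (word>>11) & 0x7f = 21
kind [8+:3] = (word>>8) & 0x7 = 7
slot [1+:7] = (word>>1) & 0x7f = 120
tag [0+:1] = (word>>0) & 0x1 = 1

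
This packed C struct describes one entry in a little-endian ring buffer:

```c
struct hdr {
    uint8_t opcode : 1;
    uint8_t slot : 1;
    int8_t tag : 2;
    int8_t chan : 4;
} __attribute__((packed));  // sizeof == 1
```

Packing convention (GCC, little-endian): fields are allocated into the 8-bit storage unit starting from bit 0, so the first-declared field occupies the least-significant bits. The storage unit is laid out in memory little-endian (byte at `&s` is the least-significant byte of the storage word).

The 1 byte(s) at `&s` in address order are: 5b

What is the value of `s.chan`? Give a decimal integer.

[0]=0x5b (little-endian) → word 0x5b
opcode:1 @ bit 0 → (0x5b>>0)&0x1 = 0x1
slot:1 @ bit 1 → (0x5b>>1)&0x1 = 0x1
tag:2 @ bit 2 → (0x5b>>2)&0x3 = 0x2
chan:4 @ bit 4 → (0x5b>>4)&0xf = 0x5  ←
chan signed 4b, MSB=0: value = 5

5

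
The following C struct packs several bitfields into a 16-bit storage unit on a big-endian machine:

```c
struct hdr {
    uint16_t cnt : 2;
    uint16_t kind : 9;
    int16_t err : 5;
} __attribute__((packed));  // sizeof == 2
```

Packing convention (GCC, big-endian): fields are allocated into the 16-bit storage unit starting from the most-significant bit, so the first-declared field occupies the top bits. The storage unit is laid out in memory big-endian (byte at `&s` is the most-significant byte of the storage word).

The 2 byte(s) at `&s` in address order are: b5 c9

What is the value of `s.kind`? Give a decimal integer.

430

[0]=0xb5 [1]=0xc9 (big-endian) → word 0xb5c9
cnt [14+:2] = (word>>14) & 0x3 = 2
kind [5+:9] = (word>>5) & 0x1ff = 430  ←
err [0+:5] = (word>>0) & 0x1f = 9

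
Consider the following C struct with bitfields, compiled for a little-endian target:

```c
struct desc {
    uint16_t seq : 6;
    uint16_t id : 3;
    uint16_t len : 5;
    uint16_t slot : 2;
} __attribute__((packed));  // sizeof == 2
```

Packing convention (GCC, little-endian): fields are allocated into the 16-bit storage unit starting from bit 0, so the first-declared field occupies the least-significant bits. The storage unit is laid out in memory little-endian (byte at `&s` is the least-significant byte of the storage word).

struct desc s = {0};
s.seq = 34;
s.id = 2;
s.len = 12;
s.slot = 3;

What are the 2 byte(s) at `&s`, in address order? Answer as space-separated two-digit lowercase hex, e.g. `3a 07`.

a2 d8

seq (6b) val=34 bits=0x22 at bit 0: 0x0022
id (3b) val=2 bits=0x2 at bit 6: 0x00a2
len (5b) val=12 bits=0xc at bit 9: 0x18a2
slot (2b) val=3 bits=0x3 at bit 14: 0xd8a2
word = 0xd8a2 → little-endian bytes:
  [0]=0xa2  [1]=0xd8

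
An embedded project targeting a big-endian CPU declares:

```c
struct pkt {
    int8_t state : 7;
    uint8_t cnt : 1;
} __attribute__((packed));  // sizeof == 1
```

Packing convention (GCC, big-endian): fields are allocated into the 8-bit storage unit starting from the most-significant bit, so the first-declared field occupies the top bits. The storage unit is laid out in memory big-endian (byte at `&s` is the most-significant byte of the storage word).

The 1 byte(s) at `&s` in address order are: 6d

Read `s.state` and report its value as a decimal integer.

[0]=0x6d (big-endian) → word 0x6d
state [1+:7] = (word>>1) & 0x7f = 54  ←
cnt [0+:1] = (word>>0) & 0x1 = 1
state signed 7b, MSB=0: value = 54

54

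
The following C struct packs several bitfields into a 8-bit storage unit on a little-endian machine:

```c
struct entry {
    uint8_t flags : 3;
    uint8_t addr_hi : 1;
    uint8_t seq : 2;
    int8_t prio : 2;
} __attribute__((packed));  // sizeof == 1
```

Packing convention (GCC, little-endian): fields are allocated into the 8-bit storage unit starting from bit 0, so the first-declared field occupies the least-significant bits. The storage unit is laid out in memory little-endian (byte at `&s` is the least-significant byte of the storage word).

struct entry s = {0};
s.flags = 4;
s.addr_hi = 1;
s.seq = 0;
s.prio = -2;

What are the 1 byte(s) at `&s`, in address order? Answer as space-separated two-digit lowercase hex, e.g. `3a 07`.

flags (3b) val=4 bits=0x4 at bit 0: 0x04
addr_hi (1b) val=1 bits=0x1 at bit 3: 0x0c
seq (2b) val=0 bits=0x0 at bit 4: 0x0c
prio (2b) val=-2 bits=0x2 at bit 6: 0x8c
word = 0x8c → little-endian bytes:
  [0]=0x8c

8c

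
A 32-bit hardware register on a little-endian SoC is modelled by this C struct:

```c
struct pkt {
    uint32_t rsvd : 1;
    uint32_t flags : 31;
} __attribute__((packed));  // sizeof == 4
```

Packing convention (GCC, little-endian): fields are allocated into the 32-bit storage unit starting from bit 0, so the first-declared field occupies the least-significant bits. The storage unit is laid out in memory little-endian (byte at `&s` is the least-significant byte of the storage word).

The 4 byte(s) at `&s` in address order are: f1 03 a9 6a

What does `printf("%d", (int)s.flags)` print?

894730744

[0]=0xf1 [1]=0x03 [2]=0xa9 [3]=0x6a (little-endian) → word 0x6aa903f1
rsvd:1 @ bit 0 → (0x6aa903f1>>0)&0x1 = 0x1
flags:31 @ bit 1 → (0x6aa903f1>>1)&0x7fffffff = 0x355481f8  ←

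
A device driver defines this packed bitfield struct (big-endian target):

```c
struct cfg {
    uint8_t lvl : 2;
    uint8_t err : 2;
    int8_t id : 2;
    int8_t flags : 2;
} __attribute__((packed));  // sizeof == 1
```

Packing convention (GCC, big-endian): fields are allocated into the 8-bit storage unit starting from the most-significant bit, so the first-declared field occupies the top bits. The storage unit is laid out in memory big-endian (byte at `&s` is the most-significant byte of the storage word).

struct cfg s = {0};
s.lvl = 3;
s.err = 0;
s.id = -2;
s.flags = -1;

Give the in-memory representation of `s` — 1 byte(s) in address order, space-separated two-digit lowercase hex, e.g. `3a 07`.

lvl (2b) val=3 bits=0x3 at bit 6: 0xc0
err (2b) val=0 bits=0x0 at bit 4: 0xc0
id (2b) val=-2 bits=0x2 at bit 2: 0xc8
flags (2b) val=-1 bits=0x3 at bit 0: 0xcb
word = 0xcb → big-endian bytes:
  [0]=0xcb

cb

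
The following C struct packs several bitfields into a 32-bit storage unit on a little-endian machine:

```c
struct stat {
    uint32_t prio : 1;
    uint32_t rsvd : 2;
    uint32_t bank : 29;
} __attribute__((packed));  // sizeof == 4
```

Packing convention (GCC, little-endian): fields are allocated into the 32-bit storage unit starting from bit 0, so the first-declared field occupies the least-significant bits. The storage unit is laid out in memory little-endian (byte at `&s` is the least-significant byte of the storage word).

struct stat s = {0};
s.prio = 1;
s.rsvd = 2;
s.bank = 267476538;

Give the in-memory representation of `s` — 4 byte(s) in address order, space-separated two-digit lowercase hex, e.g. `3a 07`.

d5 f1 8a 7f

prio:1 = 1 → 0x1 << 0 → word 0x00000001
rsvd:2 = 2 → 0x2 << 1 → word 0x00000005
bank:29 = 267476538 → 0xff15e3a << 3 → word 0x7f8af1d5
word = 0x7f8af1d5 → little-endian bytes:
  [0]=0xd5  [1]=0xf1  [2]=0x8a  [3]=0x7f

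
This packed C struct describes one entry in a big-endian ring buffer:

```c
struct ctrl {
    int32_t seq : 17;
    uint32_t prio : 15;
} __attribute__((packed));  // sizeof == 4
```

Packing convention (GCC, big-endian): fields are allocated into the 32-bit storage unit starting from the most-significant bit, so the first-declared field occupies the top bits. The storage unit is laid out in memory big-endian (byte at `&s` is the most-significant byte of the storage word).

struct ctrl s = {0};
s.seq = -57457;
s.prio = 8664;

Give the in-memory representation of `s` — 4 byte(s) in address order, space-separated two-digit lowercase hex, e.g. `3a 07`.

[15+:17] seq=-57457 & 0x1ffff = 0x11f8f; word=0x8fc78000
[0+:15] prio=8664 & 0x7fff = 0x21d8; word=0x8fc7a1d8
word = 0x8fc7a1d8 → big-endian bytes:
  [0]=0x8f  [1]=0xc7  [2]=0xa1  [3]=0xd8

8f c7 a1 d8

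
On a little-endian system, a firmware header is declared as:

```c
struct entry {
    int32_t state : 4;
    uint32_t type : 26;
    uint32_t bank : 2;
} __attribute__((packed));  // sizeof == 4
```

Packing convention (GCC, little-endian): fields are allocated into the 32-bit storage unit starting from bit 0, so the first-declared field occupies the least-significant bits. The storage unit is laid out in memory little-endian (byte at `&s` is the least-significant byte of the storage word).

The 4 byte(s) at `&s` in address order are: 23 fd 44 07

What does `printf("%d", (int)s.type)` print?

7622610

[0]=0x23 [1]=0xfd [2]=0x44 [3]=0x07 (little-endian) → word 0x0744fd23
state:4 @ bit 0 → (0x0744fd23>>0)&0xf = 0x3
type:26 @ bit 4 → (0x0744fd23>>4)&0x3ffffff = 0x744fd2  ←
bank:2 @ bit 30 → (0x0744fd23>>30)&0x3 = 0x0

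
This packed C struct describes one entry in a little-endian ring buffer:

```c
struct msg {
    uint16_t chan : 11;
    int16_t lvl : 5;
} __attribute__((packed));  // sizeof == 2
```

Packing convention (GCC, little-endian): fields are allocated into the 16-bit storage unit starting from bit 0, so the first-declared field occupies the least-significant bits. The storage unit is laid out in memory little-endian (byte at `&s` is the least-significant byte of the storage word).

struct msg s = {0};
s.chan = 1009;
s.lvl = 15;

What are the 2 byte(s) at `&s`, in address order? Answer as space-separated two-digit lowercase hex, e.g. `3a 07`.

[0+:11] chan=1009 & 0x7ff = 0x3f1; word=0x03f1
[11+:5] lvl=15 & 0x1f = 0xf; word=0x7bf1
word = 0x7bf1 → little-endian bytes:
  [0]=0xf1  [1]=0x7b

f1 7b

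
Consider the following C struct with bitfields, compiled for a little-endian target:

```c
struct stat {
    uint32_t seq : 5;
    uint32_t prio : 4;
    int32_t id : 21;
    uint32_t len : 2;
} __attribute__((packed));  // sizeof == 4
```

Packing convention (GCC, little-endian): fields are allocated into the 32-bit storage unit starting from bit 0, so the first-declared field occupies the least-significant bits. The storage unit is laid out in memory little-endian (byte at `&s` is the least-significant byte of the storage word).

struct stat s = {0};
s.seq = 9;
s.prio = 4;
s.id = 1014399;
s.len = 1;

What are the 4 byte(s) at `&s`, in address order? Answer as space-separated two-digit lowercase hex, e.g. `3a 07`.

[0+:5] seq=9 & 0x1f = 0x9; word=0x00000009
[5+:4] prio=4 & 0xf = 0x4; word=0x00000089
[9+:21] id=1014399 & 0x1fffff = 0xf7a7f; word=0x1ef4fe89
[30+:2] len=1 & 0x3 = 0x1; word=0x5ef4fe89
word = 0x5ef4fe89 → little-endian bytes:
  [0]=0x89  [1]=0xfe  [2]=0xf4  [3]=0x5e

89 fe f4 5e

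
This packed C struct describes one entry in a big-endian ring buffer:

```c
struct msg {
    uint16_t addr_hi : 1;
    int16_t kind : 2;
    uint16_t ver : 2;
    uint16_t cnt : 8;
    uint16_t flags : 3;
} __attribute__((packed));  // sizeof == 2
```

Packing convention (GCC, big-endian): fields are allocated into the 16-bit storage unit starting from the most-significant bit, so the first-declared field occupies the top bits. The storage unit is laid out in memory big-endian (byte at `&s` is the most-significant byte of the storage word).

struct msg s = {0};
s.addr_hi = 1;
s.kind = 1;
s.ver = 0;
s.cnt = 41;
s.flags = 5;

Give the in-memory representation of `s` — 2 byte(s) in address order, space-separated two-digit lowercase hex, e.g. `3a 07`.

[15+:1] addr_hi=1 & 0x1 = 0x1; word=0x8000
[13+:2] kind=1 & 0x3 = 0x1; word=0xa000
[11+:2] ver=0 & 0x3 = 0x0; word=0xa000
[3+:8] cnt=41 & 0xff = 0x29; word=0xa148
[0+:3] flags=5 & 0x7 = 0x5; word=0xa14d
word = 0xa14d → big-endian bytes:
  [0]=0xa1  [1]=0x4d

a1 4d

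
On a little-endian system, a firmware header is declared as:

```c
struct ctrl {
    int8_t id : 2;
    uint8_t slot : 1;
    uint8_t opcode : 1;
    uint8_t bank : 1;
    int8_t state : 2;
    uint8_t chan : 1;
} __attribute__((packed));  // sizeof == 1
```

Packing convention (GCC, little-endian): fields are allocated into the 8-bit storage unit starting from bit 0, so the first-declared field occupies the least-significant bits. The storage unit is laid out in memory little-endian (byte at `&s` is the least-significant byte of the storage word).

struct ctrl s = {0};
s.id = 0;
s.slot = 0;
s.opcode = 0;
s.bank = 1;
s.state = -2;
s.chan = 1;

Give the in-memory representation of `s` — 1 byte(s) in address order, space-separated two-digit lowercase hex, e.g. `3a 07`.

id (2b) val=0 bits=0x0 at bit 0: 0x00
slot (1b) val=0 bits=0x0 at bit 2: 0x00
opcode (1b) val=0 bits=0x0 at bit 3: 0x00
bank (1b) val=1 bits=0x1 at bit 4: 0x10
state (2b) val=-2 bits=0x2 at bit 5: 0x50
chan (1b) val=1 bits=0x1 at bit 7: 0xd0
word = 0xd0 → little-endian bytes:
  [0]=0xd0

d0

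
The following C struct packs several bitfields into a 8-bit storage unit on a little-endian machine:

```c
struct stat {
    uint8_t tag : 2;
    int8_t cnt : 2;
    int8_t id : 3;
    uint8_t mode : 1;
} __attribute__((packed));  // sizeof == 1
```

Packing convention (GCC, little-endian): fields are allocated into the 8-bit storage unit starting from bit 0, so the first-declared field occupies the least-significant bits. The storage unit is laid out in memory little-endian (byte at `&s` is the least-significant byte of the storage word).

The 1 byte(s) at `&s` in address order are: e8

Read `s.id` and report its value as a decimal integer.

[0]=0xe8 (little-endian) → word 0xe8
tag:2 @ bit 0 → (0xe8>>0)&0x3 = 0x0
cnt:2 @ bit 2 → (0xe8>>2)&0x3 = 0x2
id:3 @ bit 4 → (0xe8>>4)&0x7 = 0x6  ←
mode:1 @ bit 7 → (0xe8>>7)&0x1 = 0x1
id signed 3b, MSB=1: 6 - 8 = -2

-2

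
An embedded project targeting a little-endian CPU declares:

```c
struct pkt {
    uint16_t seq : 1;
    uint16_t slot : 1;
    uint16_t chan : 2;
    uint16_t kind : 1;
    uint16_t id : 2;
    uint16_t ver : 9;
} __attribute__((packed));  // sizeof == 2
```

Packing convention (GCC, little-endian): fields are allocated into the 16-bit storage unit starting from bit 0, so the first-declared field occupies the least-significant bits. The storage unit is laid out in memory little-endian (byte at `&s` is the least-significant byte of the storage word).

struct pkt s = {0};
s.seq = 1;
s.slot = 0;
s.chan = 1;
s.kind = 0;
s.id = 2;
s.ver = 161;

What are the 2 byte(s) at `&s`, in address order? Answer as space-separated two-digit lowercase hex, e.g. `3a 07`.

c5 50

seq (1b) val=1 bits=0x1 at bit 0: 0x0001
slot (1b) val=0 bits=0x0 at bit 1: 0x0001
chan (2b) val=1 bits=0x1 at bit 2: 0x0005
kind (1b) val=0 bits=0x0 at bit 4: 0x0005
id (2b) val=2 bits=0x2 at bit 5: 0x0045
ver (9b) val=161 bits=0xa1 at bit 7: 0x50c5
word = 0x50c5 → little-endian bytes:
  [0]=0xc5  [1]=0x50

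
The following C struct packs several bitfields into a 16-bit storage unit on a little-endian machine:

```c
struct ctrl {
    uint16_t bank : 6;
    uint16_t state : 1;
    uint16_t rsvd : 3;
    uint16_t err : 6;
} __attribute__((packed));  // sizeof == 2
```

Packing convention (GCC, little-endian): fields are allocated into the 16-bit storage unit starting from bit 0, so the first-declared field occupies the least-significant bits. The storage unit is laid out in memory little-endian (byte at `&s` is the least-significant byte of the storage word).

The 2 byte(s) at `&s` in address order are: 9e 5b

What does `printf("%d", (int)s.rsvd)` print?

7

[0]=0x9e [1]=0x5b (little-endian) → word 0x5b9e
bank [0+:6] = (word>>0) & 0x3f = 30
state [6+:1] = (word>>6) & 0x1 = 0
rsvd [7+:3] = (word>>7) & 0x7 = 7  ←
err [10+:6] = (word>>10) & 0x3f = 22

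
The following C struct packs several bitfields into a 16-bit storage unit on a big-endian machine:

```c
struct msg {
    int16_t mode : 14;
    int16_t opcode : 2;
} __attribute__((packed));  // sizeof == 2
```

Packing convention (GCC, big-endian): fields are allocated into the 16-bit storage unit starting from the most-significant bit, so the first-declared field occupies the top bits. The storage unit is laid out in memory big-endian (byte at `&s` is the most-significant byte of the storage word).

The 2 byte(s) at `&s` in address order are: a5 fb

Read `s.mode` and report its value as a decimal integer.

[0]=0xa5 [1]=0xfb (big-endian) → word 0xa5fb
mode:14 @ bit 2 → (0xa5fb>>2)&0x3fff = 0x297e  ←
opcode:2 @ bit 0 → (0xa5fb>>0)&0x3 = 0x3
mode signed 14b, MSB=1: 10622 - 16384 = -5762

-5762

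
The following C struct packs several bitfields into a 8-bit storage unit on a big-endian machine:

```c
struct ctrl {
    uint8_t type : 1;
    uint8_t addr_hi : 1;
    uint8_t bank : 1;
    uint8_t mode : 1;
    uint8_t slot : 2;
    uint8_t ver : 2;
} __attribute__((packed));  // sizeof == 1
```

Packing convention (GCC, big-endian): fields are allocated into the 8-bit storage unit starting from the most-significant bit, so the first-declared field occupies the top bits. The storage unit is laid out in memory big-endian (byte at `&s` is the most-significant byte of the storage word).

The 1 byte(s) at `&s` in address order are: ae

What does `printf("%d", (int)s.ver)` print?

2

[0]=0xae (big-endian) → word 0xae
type:1 @ bit 7 → (0xae>>7)&0x1 = 0x1
addr_hi:1 @ bit 6 → (0xae>>6)&0x1 = 0x0
bank:1 @ bit 5 → (0xae>>5)&0x1 = 0x1
mode:1 @ bit 4 → (0xae>>4)&0x1 = 0x0
slot:2 @ bit 2 → (0xae>>2)&0x3 = 0x3
ver:2 @ bit 0 → (0xae>>0)&0x3 = 0x2  ←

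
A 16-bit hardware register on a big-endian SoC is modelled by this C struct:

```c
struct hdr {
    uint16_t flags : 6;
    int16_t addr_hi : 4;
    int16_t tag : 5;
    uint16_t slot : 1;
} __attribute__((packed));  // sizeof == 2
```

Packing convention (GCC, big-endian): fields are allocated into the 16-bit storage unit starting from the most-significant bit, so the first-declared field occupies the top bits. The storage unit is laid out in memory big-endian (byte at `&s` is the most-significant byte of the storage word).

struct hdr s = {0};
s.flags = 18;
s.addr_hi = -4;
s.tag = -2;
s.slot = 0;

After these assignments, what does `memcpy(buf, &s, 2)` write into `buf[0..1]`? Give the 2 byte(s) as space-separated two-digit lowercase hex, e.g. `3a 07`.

flags:6 = 18 → 0x12 << 10 → word 0x4800
addr_hi:4 = -4 → 0xc << 6 → word 0x4b00
tag:5 = -2 → 0x1e << 1 → word 0x4b3c
slot:1 = 0 → 0x0 << 0 → word 0x4b3c
word = 0x4b3c → big-endian bytes:
  [0]=0x4b  [1]=0x3c

4b 3c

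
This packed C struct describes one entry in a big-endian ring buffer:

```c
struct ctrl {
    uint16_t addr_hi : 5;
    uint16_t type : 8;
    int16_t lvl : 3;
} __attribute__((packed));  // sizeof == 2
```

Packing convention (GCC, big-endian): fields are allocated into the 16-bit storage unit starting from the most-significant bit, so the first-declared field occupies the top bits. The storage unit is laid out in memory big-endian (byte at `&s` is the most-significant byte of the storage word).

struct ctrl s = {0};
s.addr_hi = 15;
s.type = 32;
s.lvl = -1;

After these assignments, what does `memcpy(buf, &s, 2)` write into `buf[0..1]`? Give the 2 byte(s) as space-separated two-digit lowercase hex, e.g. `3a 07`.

79 07

[11+:5] addr_hi=15 & 0x1f = 0xf; word=0x7800
[3+:8] type=32 & 0xff = 0x20; word=0x7900
[0+:3] lvl=-1 & 0x7 = 0x7; word=0x7907
word = 0x7907 → big-endian bytes:
  [0]=0x79  [1]=0x07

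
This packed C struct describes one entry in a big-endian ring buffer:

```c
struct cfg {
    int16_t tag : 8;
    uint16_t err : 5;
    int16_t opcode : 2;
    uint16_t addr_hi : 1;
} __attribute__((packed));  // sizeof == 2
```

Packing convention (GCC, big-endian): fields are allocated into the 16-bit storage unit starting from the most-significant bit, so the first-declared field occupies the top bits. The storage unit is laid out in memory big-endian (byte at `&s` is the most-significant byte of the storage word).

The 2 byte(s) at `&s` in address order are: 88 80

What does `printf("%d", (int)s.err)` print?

[0]=0x88 [1]=0x80 (big-endian) → word 0x8880
tag:8 @ bit 8 → (0x8880>>8)&0xff = 0x88
err:5 @ bit 3 → (0x8880>>3)&0x1f = 0x10  ←
opcode:2 @ bit 1 → (0x8880>>1)&0x3 = 0x0
addr_hi:1 @ bit 0 → (0x8880>>0)&0x1 = 0x0

16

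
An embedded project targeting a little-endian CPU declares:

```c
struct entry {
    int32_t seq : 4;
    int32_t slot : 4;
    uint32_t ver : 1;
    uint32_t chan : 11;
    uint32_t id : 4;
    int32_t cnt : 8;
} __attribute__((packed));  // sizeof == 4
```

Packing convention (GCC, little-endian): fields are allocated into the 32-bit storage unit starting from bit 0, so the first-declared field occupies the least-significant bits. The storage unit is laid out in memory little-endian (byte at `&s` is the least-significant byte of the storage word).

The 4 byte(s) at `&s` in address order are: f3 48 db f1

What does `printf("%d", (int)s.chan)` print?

1444

[0]=0xf3 [1]=0x48 [2]=0xdb [3]=0xf1 (little-endian) → word 0xf1db48f3
seq [0+:4] = (word>>0) & 0xf = 3
slot [4+:4] = (word>>4) & 0xf = 15
ver [8+:1] = (word>>8) & 0x1 = 0
chan [9+:11] = (word>>9) & 0x7ff = 1444  ←
id [20+:4] = (word>>20) & 0xf = 13
cnt [24+:8] = (word>>24) & 0xff = 241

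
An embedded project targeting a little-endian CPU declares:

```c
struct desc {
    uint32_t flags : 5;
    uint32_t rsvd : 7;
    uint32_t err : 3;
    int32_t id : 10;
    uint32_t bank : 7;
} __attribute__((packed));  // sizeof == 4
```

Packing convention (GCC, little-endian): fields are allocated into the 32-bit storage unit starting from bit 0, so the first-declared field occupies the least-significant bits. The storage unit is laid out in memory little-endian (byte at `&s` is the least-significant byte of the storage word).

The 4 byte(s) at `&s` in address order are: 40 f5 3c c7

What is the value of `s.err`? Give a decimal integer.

7

[0]=0x40 [1]=0xf5 [2]=0x3c [3]=0xc7 (little-endian) → word 0xc73cf540
flags:5 @ bit 0 → (0xc73cf540>>0)&0x1f = 0x0
rsvd:7 @ bit 5 → (0xc73cf540>>5)&0x7f = 0x2a
err:3 @ bit 12 → (0xc73cf540>>12)&0x7 = 0x7  ←
id:10 @ bit 15 → (0xc73cf540>>15)&0x3ff = 0x279
bank:7 @ bit 25 → (0xc73cf540>>25)&0x7f = 0x63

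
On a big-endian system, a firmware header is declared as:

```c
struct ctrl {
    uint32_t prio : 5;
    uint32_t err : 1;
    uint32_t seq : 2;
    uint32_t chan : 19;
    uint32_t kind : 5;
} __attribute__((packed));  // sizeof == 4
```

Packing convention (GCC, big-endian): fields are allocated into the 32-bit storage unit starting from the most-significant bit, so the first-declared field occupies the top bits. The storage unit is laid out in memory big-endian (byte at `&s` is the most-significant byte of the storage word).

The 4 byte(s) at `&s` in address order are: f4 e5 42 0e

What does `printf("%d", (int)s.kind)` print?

[0]=0xf4 [1]=0xe5 [2]=0x42 [3]=0x0e (big-endian) → word 0xf4e5420e
prio:5 @ bit 27 → (0xf4e5420e>>27)&0x1f = 0x1e
err:1 @ bit 26 → (0xf4e5420e>>26)&0x1 = 0x1
seq:2 @ bit 24 → (0xf4e5420e>>24)&0x3 = 0x0
chan:19 @ bit 5 → (0xf4e5420e>>5)&0x7ffff = 0x72a10
kind:5 @ bit 0 → (0xf4e5420e>>0)&0x1f = 0xe  ←

14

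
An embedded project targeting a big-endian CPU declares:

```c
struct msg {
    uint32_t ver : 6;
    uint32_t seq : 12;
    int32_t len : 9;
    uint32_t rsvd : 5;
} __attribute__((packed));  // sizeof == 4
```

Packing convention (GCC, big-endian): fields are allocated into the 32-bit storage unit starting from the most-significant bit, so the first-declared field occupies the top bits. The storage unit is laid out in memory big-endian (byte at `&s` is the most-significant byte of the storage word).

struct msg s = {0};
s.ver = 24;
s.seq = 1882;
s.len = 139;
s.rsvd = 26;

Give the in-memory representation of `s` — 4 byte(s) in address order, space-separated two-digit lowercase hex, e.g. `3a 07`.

61 d6 91 7a

[26+:6] ver=24 & 0x3f = 0x18; word=0x60000000
[14+:12] seq=1882 & 0xfff = 0x75a; word=0x61d68000
[5+:9] len=139 & 0x1ff = 0x8b; word=0x61d69160
[0+:5] rsvd=26 & 0x1f = 0x1a; word=0x61d6917a
word = 0x61d6917a → big-endian bytes:
  [0]=0x61  [1]=0xd6  [2]=0x91  [3]=0x7a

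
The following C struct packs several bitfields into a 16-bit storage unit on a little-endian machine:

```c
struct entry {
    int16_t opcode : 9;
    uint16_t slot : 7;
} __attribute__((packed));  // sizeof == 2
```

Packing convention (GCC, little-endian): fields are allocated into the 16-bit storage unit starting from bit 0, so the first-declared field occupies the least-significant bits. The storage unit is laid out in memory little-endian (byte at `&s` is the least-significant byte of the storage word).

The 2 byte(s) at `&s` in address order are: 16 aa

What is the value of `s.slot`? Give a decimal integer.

85

[0]=0x16 [1]=0xaa (little-endian) → word 0xaa16
opcode [0+:9] = (word>>0) & 0x1ff = 22
slot [9+:7] = (word>>9) & 0x7f = 85  ←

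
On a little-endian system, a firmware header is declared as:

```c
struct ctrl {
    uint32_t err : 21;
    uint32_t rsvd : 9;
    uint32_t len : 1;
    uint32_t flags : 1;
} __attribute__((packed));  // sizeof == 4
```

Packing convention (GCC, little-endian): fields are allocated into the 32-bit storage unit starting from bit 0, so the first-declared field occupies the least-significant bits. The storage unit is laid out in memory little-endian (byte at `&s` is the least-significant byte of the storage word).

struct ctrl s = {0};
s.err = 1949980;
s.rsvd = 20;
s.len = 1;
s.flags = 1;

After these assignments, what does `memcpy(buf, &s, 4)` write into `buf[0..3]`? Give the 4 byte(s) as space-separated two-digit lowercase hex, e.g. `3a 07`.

1c c1 9d c2

[0+:21] err=1949980 & 0x1fffff = 0x1dc11c; word=0x001dc11c
[21+:9] rsvd=20 & 0x1ff = 0x14; word=0x029dc11c
[30+:1] len=1 & 0x1 = 0x1; word=0x429dc11c
[31+:1] flags=1 & 0x1 = 0x1; word=0xc29dc11c
word = 0xc29dc11c → little-endian bytes:
  [0]=0x1c  [1]=0xc1  [2]=0x9d  [3]=0xc2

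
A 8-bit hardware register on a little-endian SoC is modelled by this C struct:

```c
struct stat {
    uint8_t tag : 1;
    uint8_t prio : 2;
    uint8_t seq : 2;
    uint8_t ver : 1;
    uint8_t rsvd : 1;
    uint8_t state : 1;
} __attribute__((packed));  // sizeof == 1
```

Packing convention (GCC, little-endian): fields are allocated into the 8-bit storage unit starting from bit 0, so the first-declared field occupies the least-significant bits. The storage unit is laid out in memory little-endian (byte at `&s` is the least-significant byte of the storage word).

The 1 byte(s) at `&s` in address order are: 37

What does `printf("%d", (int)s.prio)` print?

3

[0]=0x37 (little-endian) → word 0x37
tag:1 @ bit 0 → (0x37>>0)&0x1 = 0x1
prio:2 @ bit 1 → (0x37>>1)&0x3 = 0x3  ←
seq:2 @ bit 3 → (0x37>>3)&0x3 = 0x2
ver:1 @ bit 5 → (0x37>>5)&0x1 = 0x1
rsvd:1 @ bit 6 → (0x37>>6)&0x1 = 0x0
state:1 @ bit 7 → (0x37>>7)&0x1 = 0x0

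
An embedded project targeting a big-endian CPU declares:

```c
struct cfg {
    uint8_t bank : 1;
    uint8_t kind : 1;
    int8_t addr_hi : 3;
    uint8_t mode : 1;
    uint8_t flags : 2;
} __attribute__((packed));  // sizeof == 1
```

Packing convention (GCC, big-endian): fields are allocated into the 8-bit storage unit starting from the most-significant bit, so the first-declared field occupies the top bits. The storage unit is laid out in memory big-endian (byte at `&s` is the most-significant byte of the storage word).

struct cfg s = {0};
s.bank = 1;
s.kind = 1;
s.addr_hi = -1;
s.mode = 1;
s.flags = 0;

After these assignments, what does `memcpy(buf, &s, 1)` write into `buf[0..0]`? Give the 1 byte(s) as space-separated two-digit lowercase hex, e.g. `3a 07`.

fc

bank:1 = 1 → 0x1 << 7 → word 0x80
kind:1 = 1 → 0x1 << 6 → word 0xc0
addr_hi:3 = -1 → 0x7 << 3 → word 0xf8
mode:1 = 1 → 0x1 << 2 → word 0xfc
flags:2 = 0 → 0x0 << 0 → word 0xfc
word = 0xfc → big-endian bytes:
  [0]=0xfc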